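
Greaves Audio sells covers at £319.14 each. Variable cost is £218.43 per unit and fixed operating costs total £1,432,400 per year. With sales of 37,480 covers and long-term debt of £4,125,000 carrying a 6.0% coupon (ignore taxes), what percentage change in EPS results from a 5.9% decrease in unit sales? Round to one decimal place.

-10.6%

At 37,480 units, contribution = 37,480 × £100.71 = £3,774,610.80.
Subtracting fixed costs: EBIT = £3,774,610.80 − £1,432,400 = £2,342,210.80.
Interest = £247,500.00, so EBIT − I = £2,094,710.80.
Degree of combined leverage = contribution ÷ (EBIT − I) = £3,774,610.80 ÷ £2,094,710.80 = 1.8020.
%ΔEPS = DCL × %ΔSales = 1.8020 × -5.9% = -10.6%.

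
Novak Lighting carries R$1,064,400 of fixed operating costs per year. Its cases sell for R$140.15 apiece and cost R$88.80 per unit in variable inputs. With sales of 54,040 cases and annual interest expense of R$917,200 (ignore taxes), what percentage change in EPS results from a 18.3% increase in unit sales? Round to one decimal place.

At 54,040 units, contribution = 54,040 × R$51.35 = R$2,774,954.00.
Operating income = contribution − fixed costs = R$2,774,954.00 − R$1,064,400 = R$1,710,554.00.
Interest = R$917,200.00, so EBIT − I = R$793,354.00.
Degree of combined leverage = contribution ÷ (EBIT − I) = R$2,774,954.00 ÷ R$793,354.00 = 3.4978.
%ΔEPS = DCL × %ΔSales = 3.4978 × +18.3% = +64.0%.

+64.0%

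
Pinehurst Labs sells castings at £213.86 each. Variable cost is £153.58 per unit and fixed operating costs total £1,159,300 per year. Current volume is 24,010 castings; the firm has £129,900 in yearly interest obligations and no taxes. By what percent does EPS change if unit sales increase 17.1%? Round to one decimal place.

Total contribution margin = 24,010 × £60.28 = £1,447,322.80.
Subtracting fixed costs: EBIT = £1,447,322.80 − £1,159,300 = £288,022.80.
Interest = £129,900.00, so EBIT − I = £158,122.80.
DCL = total CM / (EBIT − I) = £1,447,322.80 / £158,122.80 = 9.1532.
EPS therefore changes by 9.1532 × (+17.1%) = +156.5%.

+156.5%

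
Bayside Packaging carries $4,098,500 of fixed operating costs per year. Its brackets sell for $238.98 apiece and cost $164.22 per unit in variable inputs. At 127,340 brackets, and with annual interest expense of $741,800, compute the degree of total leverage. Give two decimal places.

2.03

At 127,340 units, contribution = 127,340 × $74.76 = $9,519,938.40.
Subtracting fixed costs: EBIT = $9,519,938.40 − $4,098,500 = $5,421,438.40. Interest = $741,800.00, so EBIT − I = $4,679,638.40.
Degree of total leverage = total CM / (EBIT − interest) = $9,519,938.40 / $4,679,638.40 = 2.0343.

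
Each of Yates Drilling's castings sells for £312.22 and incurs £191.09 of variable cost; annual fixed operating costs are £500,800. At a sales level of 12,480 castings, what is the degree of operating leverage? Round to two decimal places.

Total contribution margin = 12,480 × £121.13 = £1,511,702.40.
Operating income = contribution − fixed costs = £1,511,702.40 − £500,800 = £1,010,902.40.
DOL = contribution ÷ EBIT = £1,511,702.40 ÷ £1,010,902.40 = 1.4954.

1.50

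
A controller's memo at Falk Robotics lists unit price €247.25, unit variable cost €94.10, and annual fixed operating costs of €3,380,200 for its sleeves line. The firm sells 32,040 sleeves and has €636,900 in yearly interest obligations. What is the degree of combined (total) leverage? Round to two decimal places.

Contribution at this volume is 32,040 × €153.15 = €4,906,926.00.
EBIT = €4,906,926.00 − €3,380,200 = €1,526,726.00. Interest = €636,900.00.
DOL = €4,906,926.00 ÷ €1,526,726.00 = 3.2140; DFL = €1,526,726.00 ÷ €889,826.00 = 1.7158.
Combined leverage = 3.2140 × 1.7158 = 5.5146.

5.51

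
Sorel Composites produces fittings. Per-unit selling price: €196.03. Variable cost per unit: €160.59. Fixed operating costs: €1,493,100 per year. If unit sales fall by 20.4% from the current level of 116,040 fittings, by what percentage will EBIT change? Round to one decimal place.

-32.0%

Contribution at this volume is 116,040 × €35.44 = €4,112,457.60.
Operating income = contribution − fixed costs = €4,112,457.60 − €1,493,100 = €2,619,357.60.
DOL = contribution ÷ EBIT = €4,112,457.60 ÷ €2,619,357.60 = 1.5700.
So EBIT moves 1.5700 × (-20.4%) = -32.0%.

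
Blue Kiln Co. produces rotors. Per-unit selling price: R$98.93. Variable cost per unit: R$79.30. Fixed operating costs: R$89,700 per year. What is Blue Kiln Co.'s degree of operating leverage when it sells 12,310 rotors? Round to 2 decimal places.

Contribution at this volume is 12,310 × R$19.63 = R$241,645.30.
EBIT = R$241,645.30 − R$89,700 = R$151,945.30.
So DOL = total CM / EBIT = R$241,645.30 / R$151,945.30 = 1.5903.

1.59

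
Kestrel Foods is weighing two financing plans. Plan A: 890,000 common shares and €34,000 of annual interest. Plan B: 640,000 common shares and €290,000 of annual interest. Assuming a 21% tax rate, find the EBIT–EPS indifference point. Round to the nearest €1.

€945,360

At indifference, (EBIT − 34,000)(1 − t)/890,000 = (EBIT − 290,000)(1 − t)/640,000.
The (1 − t) factor cancels: (EBIT − 34,000) × 640,000 = (EBIT − 290,000) × 890,000.
Solving, EBIT = (290,000·890,000 − 34,000·640,000) / (890,000 − 640,000) = 236,340,000,000 / 250,000 = 945,360.00.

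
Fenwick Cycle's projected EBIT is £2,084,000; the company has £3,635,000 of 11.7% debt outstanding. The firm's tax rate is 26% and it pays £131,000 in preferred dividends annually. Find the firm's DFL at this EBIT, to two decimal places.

Annual interest charges come to £425,295.00.
Pre-tax preferred-dividend burden = £131,000 ÷ (1 − 0.26) = £177,027.03.
DFL = EBIT ÷ [EBIT − I − D_p/(1−t)] = £2,084,000 ÷ [£2,084,000 − £425,295.00 − £177,027.03] = £2,084,000 ÷ £1,481,677.97 = 1.4065.

1.41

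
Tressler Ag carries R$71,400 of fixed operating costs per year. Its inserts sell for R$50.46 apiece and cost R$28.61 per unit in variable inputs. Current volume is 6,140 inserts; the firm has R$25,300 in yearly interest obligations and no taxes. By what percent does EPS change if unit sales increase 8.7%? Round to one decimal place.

Total contribution margin = 6,140 × R$21.85 = R$134,159.00.
Operating income = contribution − fixed costs = R$134,159.00 − R$71,400 = R$62,759.00.
After interest of R$25,300.00, pre-tax earnings = R$37,459.00.
Degree of combined leverage = contribution ÷ (EBIT − I) = R$134,159.00 ÷ R$37,459.00 = 3.5815.
%ΔEPS = DCL × %ΔSales = 3.5815 × +8.7% = +31.2%.

+31.2%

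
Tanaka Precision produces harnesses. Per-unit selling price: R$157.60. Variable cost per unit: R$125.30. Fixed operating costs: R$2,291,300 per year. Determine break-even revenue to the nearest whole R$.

CM per unit = R$157.60 − R$125.30 = R$32.30; CM ratio = R$32.30 / R$157.60 = 0.2049.
Break-even revenue = fixed costs × price ÷ CM = R$2,291,300 × R$157.60 ÷ R$32.30 = R$11,179,841.

R$11,179,841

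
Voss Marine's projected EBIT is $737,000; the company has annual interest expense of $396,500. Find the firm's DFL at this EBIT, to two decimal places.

Interest = $396,500.00.
DFL = EBIT ÷ (EBIT − I) = $737,000 ÷ ($737,000 − $396,500.00) = $737,000 ÷ $340,500.00 = 2.1645.

2.16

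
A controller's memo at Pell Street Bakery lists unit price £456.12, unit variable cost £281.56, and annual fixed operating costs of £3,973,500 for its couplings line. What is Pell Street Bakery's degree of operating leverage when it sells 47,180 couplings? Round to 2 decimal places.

1.93

Contribution at this volume is 47,180 × £174.56 = £8,235,740.80.
Operating income = contribution − fixed costs = £8,235,740.80 − £3,973,500 = £4,262,240.80.
So DOL = total CM / EBIT = £8,235,740.80 / £4,262,240.80 = 1.9323.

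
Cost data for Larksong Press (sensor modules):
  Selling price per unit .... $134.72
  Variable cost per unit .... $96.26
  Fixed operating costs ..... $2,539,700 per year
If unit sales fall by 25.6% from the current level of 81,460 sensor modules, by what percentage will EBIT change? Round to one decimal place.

-135.2%

Total contribution margin = 81,460 × $38.46 = $3,132,951.60.
Operating income = contribution − fixed costs = $3,132,951.60 − $2,539,700 = $593,251.60.
DOL = contribution ÷ EBIT = $3,132,951.60 ÷ $593,251.60 = 5.2810.
Operating income changes by 5.2810 × -25.6% = -135.2%.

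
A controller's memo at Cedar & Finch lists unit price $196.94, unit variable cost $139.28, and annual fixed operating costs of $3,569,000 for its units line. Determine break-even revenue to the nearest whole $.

$12,190,060

CM per unit = $196.94 − $139.28 = $57.66; CM ratio = $57.66 / $196.94 = 0.2928.
Break-even revenue = fixed costs × price ÷ CM = $3,569,000 × $196.94 ÷ $57.66 = $12,190,060.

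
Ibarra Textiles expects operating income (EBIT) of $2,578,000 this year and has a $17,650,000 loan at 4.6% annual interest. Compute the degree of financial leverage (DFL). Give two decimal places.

1.46

Annual interest charges come to $811,900.00.
DFL = EBIT ÷ (EBIT − I) = $2,578,000 ÷ ($2,578,000 − $811,900.00) = $2,578,000 ÷ $1,766,100.00 = 1.4597.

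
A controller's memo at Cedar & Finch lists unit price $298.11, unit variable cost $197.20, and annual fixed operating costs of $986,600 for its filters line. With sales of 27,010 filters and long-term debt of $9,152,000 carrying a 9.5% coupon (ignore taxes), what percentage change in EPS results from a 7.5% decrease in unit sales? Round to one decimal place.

-23.5%

Total contribution margin = 27,010 × $100.91 = $2,725,579.10.
EBIT = $2,725,579.10 − $986,600 = $1,738,979.10.
After interest of $869,440.00, pre-tax earnings = $869,539.10.
Degree of combined leverage = contribution ÷ (EBIT − I) = $2,725,579.10 ÷ $869,539.10 = 3.1345.
EPS therefore changes by 3.1345 × (-7.5%) = -23.5%.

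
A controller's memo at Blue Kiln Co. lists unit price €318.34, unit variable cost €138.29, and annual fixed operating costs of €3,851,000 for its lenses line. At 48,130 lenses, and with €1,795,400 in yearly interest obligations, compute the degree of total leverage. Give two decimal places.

2.87

Contribution at this volume is 48,130 × €180.05 = €8,665,806.50.
Operating income = contribution − fixed costs = €8,665,806.50 − €3,851,000 = €4,814,806.50. Interest = €1,795,400.00, so EBIT − I = €3,019,406.50.
Degree of total leverage = total CM / (EBIT − interest) = €8,665,806.50 / €3,019,406.50 = 2.8700.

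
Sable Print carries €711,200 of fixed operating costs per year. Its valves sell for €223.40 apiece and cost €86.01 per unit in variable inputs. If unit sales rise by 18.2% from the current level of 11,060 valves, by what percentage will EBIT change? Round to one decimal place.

+34.2%

Total contribution margin = 11,060 × €137.39 = €1,519,533.40.
EBIT = €1,519,533.40 − €711,200 = €808,333.40.
Degree of operating leverage = €1,519,533.40 / €808,333.40 = 1.8798.
So EBIT moves 1.8798 × (+18.2%) = +34.2%.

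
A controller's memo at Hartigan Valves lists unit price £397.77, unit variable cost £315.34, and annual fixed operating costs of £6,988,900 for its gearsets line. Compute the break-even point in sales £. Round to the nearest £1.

CM per unit = £397.77 − £315.34 = £82.43; CM ratio = £82.43 / £397.77 = 0.2072.
Break-even sales = FC ÷ CM ratio = £6,988,900 × £397.77 / £82.43 = £33,725,279.

£33,725,279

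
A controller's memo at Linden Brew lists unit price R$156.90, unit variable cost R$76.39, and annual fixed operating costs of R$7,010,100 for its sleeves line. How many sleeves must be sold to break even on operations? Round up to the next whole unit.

Unit CM = price − variable cost = R$156.90 − R$76.39 = R$80.51.
Break-even volume = fixed costs ÷ CM per unit = R$7,010,100 ÷ R$80.51 = 87,071.17, so 87,072 sleeves.

87,072 sleeves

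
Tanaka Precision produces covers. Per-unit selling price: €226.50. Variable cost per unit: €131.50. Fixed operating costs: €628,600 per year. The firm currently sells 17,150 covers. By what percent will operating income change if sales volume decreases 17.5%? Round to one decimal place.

At 17,150 units, contribution = 17,150 × €95.00 = €1,629,250.00.
EBIT = €1,629,250.00 − €628,600 = €1,000,650.00.
DOL = contribution ÷ EBIT = €1,629,250.00 ÷ €1,000,650.00 = 1.6282.
So EBIT moves 1.6282 × (-17.5%) = -28.5%.

-28.5%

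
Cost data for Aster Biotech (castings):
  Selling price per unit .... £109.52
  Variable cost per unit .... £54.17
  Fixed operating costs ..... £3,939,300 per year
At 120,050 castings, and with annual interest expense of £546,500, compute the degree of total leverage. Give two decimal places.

At 120,050 units, contribution = 120,050 × £55.35 = £6,644,767.50.
Operating income = contribution − fixed costs = £6,644,767.50 − £3,939,300 = £2,705,467.50. Interest = £546,500.00.
DOL = £6,644,767.50 ÷ £2,705,467.50 = 2.4561; DFL = £2,705,467.50 ÷ £2,158,967.50 = 1.2531.
DCL = DOL × DFL = 2.4561 × 1.2531 = 3.0777.

3.08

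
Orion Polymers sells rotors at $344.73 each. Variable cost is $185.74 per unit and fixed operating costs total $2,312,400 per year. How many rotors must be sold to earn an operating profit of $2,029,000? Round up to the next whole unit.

27,307 rotors

Unit CM = price − variable cost = $344.73 − $185.74 = $158.99.
Units = (FC + target) / CM = ($2,312,400 + $2,029,000) / $158.99 = 27,306.12, so 27,307 rotors.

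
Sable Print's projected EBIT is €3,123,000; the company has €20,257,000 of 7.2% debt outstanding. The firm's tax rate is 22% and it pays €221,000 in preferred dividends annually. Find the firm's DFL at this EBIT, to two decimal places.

2.26

Annual interest charges come to €1,458,504.00.
Preferred dividends grossed up pre-tax: €221,000 / (1 − 0.22) = €283,333.33.
DFL = EBIT ÷ [EBIT − I − D_p/(1−t)] = €3,123,000 ÷ [€3,123,000 − €1,458,504.00 − €283,333.33] = €3,123,000 ÷ €1,381,162.67 = 2.2611.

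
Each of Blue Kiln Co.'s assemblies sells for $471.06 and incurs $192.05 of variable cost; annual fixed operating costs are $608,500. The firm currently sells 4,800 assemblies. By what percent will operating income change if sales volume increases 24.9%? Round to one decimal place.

Total contribution margin = 4,800 × $279.01 = $1,339,248.00.
Operating income = contribution − fixed costs = $1,339,248.00 − $608,500 = $730,748.00.
Degree of operating leverage = $1,339,248.00 / $730,748.00 = 1.8327.
So EBIT moves 1.8327 × (+24.9%) = +45.6%.

+45.6%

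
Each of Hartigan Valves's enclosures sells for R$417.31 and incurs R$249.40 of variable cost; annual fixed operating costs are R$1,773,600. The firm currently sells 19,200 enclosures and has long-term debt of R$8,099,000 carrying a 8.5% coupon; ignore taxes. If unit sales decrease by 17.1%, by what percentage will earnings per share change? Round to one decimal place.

Contribution at this volume is 19,200 × R$167.91 = R$3,223,872.00.
Subtracting fixed costs: EBIT = R$3,223,872.00 − R$1,773,600 = R$1,450,272.00.
After interest of R$688,415.00, pre-tax earnings = R$761,857.00.
Degree of combined leverage = contribution ÷ (EBIT − I) = R$3,223,872.00 ÷ R$761,857.00 = 4.2316.
EPS therefore changes by 4.2316 × (-17.1%) = -72.4%.

-72.4%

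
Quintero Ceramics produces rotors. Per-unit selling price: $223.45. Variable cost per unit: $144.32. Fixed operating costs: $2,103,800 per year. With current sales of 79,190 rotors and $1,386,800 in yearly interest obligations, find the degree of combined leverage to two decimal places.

2.26

At 79,190 units, contribution = 79,190 × $79.13 = $6,266,304.70.
Subtracting fixed costs: EBIT = $6,266,304.70 − $2,103,800 = $4,162,504.70. Interest = $1,386,800.00.
DOL = $6,266,304.70 ÷ $4,162,504.70 = 1.5054; DFL = $4,162,504.70 ÷ $2,775,704.70 = 1.4996.
DCL = DOL × DFL = 1.5054 × 1.4996 = 2.2575.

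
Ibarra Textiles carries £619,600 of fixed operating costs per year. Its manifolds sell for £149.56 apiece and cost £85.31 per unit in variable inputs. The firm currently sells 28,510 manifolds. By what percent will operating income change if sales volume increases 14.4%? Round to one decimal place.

At 28,510 units, contribution = 28,510 × £64.25 = £1,831,767.50.
Operating income = contribution − fixed costs = £1,831,767.50 − £619,600 = £1,212,167.50.
So DOL = total CM / EBIT = £1,831,767.50 / £1,212,167.50 = 1.5112.
%ΔEBIT = DOL × %ΔSales = 1.5112 × +14.4% = +21.8%.

+21.8%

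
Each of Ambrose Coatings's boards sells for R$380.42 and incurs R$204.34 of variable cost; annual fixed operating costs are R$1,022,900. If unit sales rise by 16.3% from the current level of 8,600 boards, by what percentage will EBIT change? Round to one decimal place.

+50.2%

At 8,600 units, contribution = 8,600 × R$176.08 = R$1,514,288.00.
EBIT = R$1,514,288.00 − R$1,022,900 = R$491,388.00.
Degree of operating leverage = R$1,514,288.00 / R$491,388.00 = 3.0817.
Operating income changes by 3.0817 × +16.3% = +50.2%.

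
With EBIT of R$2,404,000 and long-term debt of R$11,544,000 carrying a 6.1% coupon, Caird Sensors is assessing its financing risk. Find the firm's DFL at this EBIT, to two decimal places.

Interest = R$704,184.00.
DFL = EBIT ÷ (EBIT − I) = R$2,404,000 ÷ (R$2,404,000 − R$704,184.00) = R$2,404,000 ÷ R$1,699,816.00 = 1.4143.

1.41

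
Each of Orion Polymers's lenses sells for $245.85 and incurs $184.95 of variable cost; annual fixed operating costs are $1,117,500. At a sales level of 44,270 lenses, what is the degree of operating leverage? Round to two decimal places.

Contribution at this volume is 44,270 × $60.90 = $2,696,043.00.
Operating income = contribution − fixed costs = $2,696,043.00 − $1,117,500 = $1,578,543.00.
DOL = contribution ÷ EBIT = $2,696,043.00 ÷ $1,578,543.00 = 1.7079.

1.71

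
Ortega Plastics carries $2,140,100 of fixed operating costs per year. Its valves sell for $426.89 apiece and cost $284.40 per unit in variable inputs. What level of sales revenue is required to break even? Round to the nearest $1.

$6,411,589

Contribution margin per unit = $426.89 − $284.40 = $142.49, a CM ratio of $142.49 ÷ $426.89 = 0.3338.
Break-even sales = FC ÷ CM ratio = $2,140,100 × $426.89 / $142.49 = $6,411,589.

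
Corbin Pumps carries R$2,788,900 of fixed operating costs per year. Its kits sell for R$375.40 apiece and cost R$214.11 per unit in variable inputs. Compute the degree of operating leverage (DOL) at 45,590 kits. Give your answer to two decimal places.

At 45,590 units, contribution = 45,590 × R$161.29 = R$7,353,211.10.
EBIT = R$7,353,211.10 − R$2,788,900 = R$4,564,311.10.
Degree of operating leverage = R$7,353,211.10 / R$4,564,311.10 = 1.6110.

1.61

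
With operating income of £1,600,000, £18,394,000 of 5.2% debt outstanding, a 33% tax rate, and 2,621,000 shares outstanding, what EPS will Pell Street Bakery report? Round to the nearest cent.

Interest = £956,488.00, so EBT = £1,600,000 − £956,488.00 = £643,512.00.
Net income = £643,512.00 × (1 − 0.33) = £431,153.04.
Per share: £431,153.04 / 2,621,000 shares = £0.16.

£0.16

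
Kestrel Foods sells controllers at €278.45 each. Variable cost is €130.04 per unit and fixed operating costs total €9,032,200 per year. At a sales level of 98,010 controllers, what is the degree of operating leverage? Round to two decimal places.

2.64

Contribution at this volume is 98,010 × €148.41 = €14,545,664.10.
Operating income = contribution − fixed costs = €14,545,664.10 − €9,032,200 = €5,513,464.10.
So DOL = total CM / EBIT = €14,545,664.10 / €5,513,464.10 = 2.6382.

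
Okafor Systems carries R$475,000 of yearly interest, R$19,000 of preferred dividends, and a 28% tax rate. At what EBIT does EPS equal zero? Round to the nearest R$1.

Preferred dividends are paid after tax, so their pre-tax equivalent is R$19,000 ÷ (1 − 0.28) = R$26,388.89.
EPS = 0 when EBIT covers interest plus the pre-tax preferred burden: R$475,000 + R$26,388.89 = R$501,388.89.

R$501,389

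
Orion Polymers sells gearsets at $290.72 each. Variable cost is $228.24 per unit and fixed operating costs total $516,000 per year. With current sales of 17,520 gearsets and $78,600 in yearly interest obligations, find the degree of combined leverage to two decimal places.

Contribution at this volume is 17,520 × $62.48 = $1,094,649.60.
EBIT = $1,094,649.60 − $516,000 = $578,649.60. Interest = $78,600.00, so EBIT − I = $500,049.60.
DCL = contribution ÷ (EBIT − I) = $1,094,649.60 ÷ $500,049.60 = 2.1891.

2.19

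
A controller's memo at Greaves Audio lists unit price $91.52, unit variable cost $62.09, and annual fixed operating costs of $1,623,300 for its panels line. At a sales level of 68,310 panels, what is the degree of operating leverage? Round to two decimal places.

At 68,310 units, contribution = 68,310 × $29.43 = $2,010,363.30.
EBIT = $2,010,363.30 − $1,623,300 = $387,063.30.
DOL = contribution ÷ EBIT = $2,010,363.30 ÷ $387,063.30 = 5.1939.

5.19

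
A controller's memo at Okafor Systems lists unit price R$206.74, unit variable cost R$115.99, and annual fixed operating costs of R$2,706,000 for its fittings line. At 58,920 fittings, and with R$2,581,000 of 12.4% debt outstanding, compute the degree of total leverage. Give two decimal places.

At 58,920 units, contribution = 58,920 × R$90.75 = R$5,346,990.00.
EBIT = R$5,346,990.00 − R$2,706,000 = R$2,640,990.00. Interest = R$320,044.00, so EBIT − I = R$2,320,946.00.
Degree of total leverage = total CM / (EBIT − interest) = R$5,346,990.00 / R$2,320,946.00 = 2.3038.

2.30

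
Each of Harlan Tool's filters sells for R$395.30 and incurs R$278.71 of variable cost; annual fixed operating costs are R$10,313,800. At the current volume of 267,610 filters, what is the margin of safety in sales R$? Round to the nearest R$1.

Unit CM = price − variable cost = R$395.30 − R$278.71 = R$116.59. Break-even units = R$10,313,800 ÷ R$116.59 = 88,462.13; break-even revenue = 88,462.13 × R$395.30 = R$34,969,080.88.
Current sales = 267,610 × R$395.30 = R$105,786,233.00.
Margin of safety = R$105,786,233.00 − R$34,969,080.88 = R$70,817,152.

R$70,817,152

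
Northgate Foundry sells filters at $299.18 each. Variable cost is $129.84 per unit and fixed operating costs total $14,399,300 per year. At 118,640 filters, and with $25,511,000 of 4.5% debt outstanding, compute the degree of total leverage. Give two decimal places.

Total contribution margin = 118,640 × $169.34 = $20,090,497.60.
Operating income = contribution − fixed costs = $20,090,497.60 − $14,399,300 = $5,691,197.60. Interest = $1,147,995.00.
DOL = $20,090,497.60 ÷ $5,691,197.60 = 3.5301; DFL = $5,691,197.60 ÷ $4,543,202.60 = 1.2527.
DCL = DOL × DFL = 3.5301 × 1.2527 = 4.4222.

4.42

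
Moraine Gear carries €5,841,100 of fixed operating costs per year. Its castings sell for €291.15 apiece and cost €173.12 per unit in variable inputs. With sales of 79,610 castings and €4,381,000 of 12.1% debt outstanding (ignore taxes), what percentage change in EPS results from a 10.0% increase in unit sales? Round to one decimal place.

Contribution at this volume is 79,610 × €118.03 = €9,396,368.30.
Subtracting fixed costs: EBIT = €9,396,368.30 − €5,841,100 = €3,555,268.30.
After interest of €530,101.00, pre-tax earnings = €3,025,167.30.
Degree of combined leverage = contribution ÷ (EBIT − I) = €9,396,368.30 ÷ €3,025,167.30 = 3.1061.
EPS therefore changes by 3.1061 × (+10.0%) = +31.1%.

+31.1%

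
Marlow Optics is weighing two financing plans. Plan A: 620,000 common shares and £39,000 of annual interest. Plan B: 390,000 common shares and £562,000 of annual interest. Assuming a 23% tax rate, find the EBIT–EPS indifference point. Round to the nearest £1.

£1,448,826

Set EPS_A = EPS_B: (EBIT − £39,000)(1 − 0.23) ÷ 620,000 = (EBIT − £562,000)(1 − 0.23) ÷ 390,000.
The (1 − t) factor cancels: (EBIT − 39,000) × 390,000 = (EBIT − 562,000) × 620,000.
EBIT × (620,000 − 390,000) = 562,000 × 620,000 − 39,000 × 390,000 = 333,230,000,000, so EBIT = 333,230,000,000 ÷ 230,000 = 1,448,826.09.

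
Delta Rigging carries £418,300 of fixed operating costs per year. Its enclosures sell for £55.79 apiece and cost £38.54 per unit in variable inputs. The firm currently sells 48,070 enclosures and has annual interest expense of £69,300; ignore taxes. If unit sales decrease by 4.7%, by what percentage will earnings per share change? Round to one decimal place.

-11.4%

Total contribution margin = 48,070 × £17.25 = £829,207.50.
Operating income = contribution − fixed costs = £829,207.50 − £418,300 = £410,907.50.
Interest = £69,300.00, so EBIT − I = £341,607.50.
DCL = total CM / (EBIT − I) = £829,207.50 / £341,607.50 = 2.4274.
EPS therefore changes by 2.4274 × (-4.7%) = -11.4%.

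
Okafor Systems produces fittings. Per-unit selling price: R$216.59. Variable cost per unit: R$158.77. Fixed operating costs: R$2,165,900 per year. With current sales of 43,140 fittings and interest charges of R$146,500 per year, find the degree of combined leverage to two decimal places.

13.71

Total contribution margin = 43,140 × R$57.82 = R$2,494,354.80.
EBIT = R$2,494,354.80 − R$2,165,900 = R$328,454.80. Interest = R$146,500.00.
DOL = R$2,494,354.80 ÷ R$328,454.80 = 7.5942; DFL = R$328,454.80 ÷ R$181,954.80 = 1.8051.
Combined leverage = 7.5942 × 1.8051 = 13.7083.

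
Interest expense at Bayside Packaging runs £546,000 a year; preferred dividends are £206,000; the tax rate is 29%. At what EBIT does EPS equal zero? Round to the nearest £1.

£836,141

Grossing the preferred dividend up to pre-tax terms: £206,000 / (1 − 0.29) = £290,140.85.
Financial break-even EBIT = interest + D_p ÷ (1 − t) = £546,000 + £290,140.85 = £836,140.85.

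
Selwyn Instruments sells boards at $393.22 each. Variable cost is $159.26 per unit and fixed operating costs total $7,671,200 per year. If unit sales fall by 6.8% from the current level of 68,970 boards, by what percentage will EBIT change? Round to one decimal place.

At 68,970 units, contribution = 68,970 × $233.96 = $16,136,221.20.
Subtracting fixed costs: EBIT = $16,136,221.20 − $7,671,200 = $8,465,021.20.
DOL = contribution ÷ EBIT = $16,136,221.20 ÷ $8,465,021.20 = 1.9062.
So EBIT moves 1.9062 × (-6.8%) = -13.0%.

-13.0%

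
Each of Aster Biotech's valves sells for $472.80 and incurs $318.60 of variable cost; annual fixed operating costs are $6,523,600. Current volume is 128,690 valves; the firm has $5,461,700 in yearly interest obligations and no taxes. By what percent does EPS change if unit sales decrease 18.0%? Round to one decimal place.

-45.5%

Contribution at this volume is 128,690 × $154.20 = $19,843,998.00.
EBIT = $19,843,998.00 − $6,523,600 = $13,320,398.00.
After interest of $5,461,700.00, pre-tax earnings = $7,858,698.00.
DCL = total CM / (EBIT − I) = $19,843,998.00 / $7,858,698.00 = 2.5251.
EPS therefore changes by 2.5251 × (-18.0%) = -45.5%.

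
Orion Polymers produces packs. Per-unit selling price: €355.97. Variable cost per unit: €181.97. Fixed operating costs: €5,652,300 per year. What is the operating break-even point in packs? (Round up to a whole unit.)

Unit CM = price − variable cost = €355.97 − €181.97 = €174.00.
Break-even volume = fixed costs ÷ CM per unit = €5,652,300 ÷ €174.00 = 32,484.48, so 32,485 packs.

32,485 packs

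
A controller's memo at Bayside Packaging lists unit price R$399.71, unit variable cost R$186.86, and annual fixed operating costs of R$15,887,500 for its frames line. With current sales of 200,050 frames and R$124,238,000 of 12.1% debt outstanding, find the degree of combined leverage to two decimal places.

3.65

At 200,050 units, contribution = 200,050 × R$212.85 = R$42,580,642.50.
Subtracting fixed costs: EBIT = R$42,580,642.50 − R$15,887,500 = R$26,693,142.50. Interest = R$15,032,798.00, so EBIT − I = R$11,660,344.50.
DCL = contribution ÷ (EBIT − I) = R$42,580,642.50 ÷ R$11,660,344.50 = 3.6517.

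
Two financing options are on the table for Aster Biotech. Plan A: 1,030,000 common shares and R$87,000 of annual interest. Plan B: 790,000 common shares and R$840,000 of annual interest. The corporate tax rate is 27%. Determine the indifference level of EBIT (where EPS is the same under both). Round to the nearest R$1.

R$3,318,625

At indifference, (EBIT − 87,000)(1 − t)/1,030,000 = (EBIT − 840,000)(1 − t)/790,000.
The (1 − t) factor cancels: (EBIT − 87,000) × 790,000 = (EBIT − 840,000) × 1,030,000.
Solving, EBIT = (840,000·1,030,000 − 87,000·790,000) / (1,030,000 − 790,000) = 796,470,000,000 / 240,000 = 3,318,625.00.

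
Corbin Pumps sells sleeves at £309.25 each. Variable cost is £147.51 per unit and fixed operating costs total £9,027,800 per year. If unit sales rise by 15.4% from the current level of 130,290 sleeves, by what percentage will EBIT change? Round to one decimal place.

+26.9%

Contribution at this volume is 130,290 × £161.74 = £21,073,104.60.
Subtracting fixed costs: EBIT = £21,073,104.60 − £9,027,800 = £12,045,304.60.
So DOL = total CM / EBIT = £21,073,104.60 / £12,045,304.60 = 1.7495.
%ΔEBIT = DOL × %ΔSales = 1.7495 × +15.4% = +26.9%.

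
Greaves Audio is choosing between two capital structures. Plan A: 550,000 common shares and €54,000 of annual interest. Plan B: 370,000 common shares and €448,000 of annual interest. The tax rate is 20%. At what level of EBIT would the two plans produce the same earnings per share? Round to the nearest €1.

Set EPS_A = EPS_B: (EBIT − €54,000)(1 − 0.20) ÷ 550,000 = (EBIT − €448,000)(1 − 0.20) ÷ 370,000.
The (1 − t) factor cancels: (EBIT − 54,000) × 370,000 = (EBIT − 448,000) × 550,000.
EBIT × (550,000 − 370,000) = 448,000 × 550,000 − 54,000 × 370,000 = 226,420,000,000, so EBIT = 226,420,000,000 ÷ 180,000 = 1,257,888.89.

€1,257,889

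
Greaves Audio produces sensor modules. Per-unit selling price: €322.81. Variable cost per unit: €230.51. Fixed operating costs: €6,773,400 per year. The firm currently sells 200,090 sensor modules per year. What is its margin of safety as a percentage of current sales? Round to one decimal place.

Contribution margin per unit = €322.81 − €230.51 = €92.30. Break-even units = €6,773,400 ÷ €92.30 = 73,384.62; break-even revenue = 73,384.62 × €322.81 = €23,689,287.69.
Actual sales revenue = 200,090 × €322.81 = €64,591,052.90.
Margin of safety = (€64,591,052.90 − €23,689,287.69) ÷ €64,591,052.90 = 63.3%.

63.3%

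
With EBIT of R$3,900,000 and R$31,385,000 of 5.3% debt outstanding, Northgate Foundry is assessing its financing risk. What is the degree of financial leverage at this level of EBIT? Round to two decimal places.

Interest = R$1,663,405.00.
DFL = EBIT ÷ (EBIT − I) = R$3,900,000 ÷ (R$3,900,000 − R$1,663,405.00) = R$3,900,000 ÷ R$2,236,595.00 = 1.7437.

1.74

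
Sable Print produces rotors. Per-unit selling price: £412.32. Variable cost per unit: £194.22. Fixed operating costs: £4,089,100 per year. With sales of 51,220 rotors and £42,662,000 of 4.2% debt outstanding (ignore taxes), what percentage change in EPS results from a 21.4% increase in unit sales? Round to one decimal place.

Total contribution margin = 51,220 × £218.10 = £11,171,082.00.
Operating income = contribution − fixed costs = £11,171,082.00 − £4,089,100 = £7,081,982.00.
Interest = £1,791,804.00, so EBIT − I = £5,290,178.00.
Degree of combined leverage = contribution ÷ (EBIT − I) = £11,171,082.00 ÷ £5,290,178.00 = 2.1117.
%ΔEPS = DCL × %ΔSales = 2.1117 × +21.4% = +45.2%.

+45.2%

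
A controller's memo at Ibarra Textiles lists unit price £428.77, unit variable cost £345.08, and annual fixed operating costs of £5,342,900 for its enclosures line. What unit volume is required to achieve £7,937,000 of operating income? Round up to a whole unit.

158,680 enclosures

Unit CM = price − variable cost = £428.77 − £345.08 = £83.69.
Units = (FC + target) / CM = (£5,342,900 + £7,937,000) / £83.69 = 158,679.65, so 158,680 enclosures.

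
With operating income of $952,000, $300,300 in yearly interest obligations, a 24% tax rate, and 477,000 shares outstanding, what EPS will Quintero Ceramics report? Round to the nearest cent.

Pre-tax income = $952,000 − $300,300.00 = $651,700.00.
Net income = $651,700.00 × (1 − 0.24) = $495,292.00.
Per share: $495,292.00 / 477,000 shares = $1.04.

$1.04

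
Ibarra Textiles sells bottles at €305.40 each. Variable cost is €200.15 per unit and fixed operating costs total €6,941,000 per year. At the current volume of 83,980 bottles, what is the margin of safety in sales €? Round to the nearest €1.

€5,507,051

Each unit contributes €305.40 − €200.15 = €105.25. Break-even units = €6,941,000 ÷ €105.25 = 65,947.74; break-even revenue = 65,947.74 × €305.40 = €20,140,440.86.
Current sales = 83,980 × €305.40 = €25,647,492.00.
Margin of safety = €25,647,492.00 − €20,140,440.86 = €5,507,051.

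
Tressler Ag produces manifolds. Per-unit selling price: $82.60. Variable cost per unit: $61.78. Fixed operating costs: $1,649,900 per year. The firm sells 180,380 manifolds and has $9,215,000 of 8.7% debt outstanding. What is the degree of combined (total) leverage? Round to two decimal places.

2.88

Total contribution margin = 180,380 × $20.82 = $3,755,511.60.
Subtracting fixed costs: EBIT = $3,755,511.60 − $1,649,900 = $2,105,611.60. Interest = $801,705.00, so EBIT − I = $1,303,906.60.
DCL = contribution ÷ (EBIT − I) = $3,755,511.60 ÷ $1,303,906.60 = 2.8802.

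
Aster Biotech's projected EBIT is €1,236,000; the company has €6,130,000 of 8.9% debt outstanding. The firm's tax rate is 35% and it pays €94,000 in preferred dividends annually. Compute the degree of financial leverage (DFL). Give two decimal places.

Annual interest charges come to €545,570.00.
Preferred dividends grossed up pre-tax: €94,000 / (1 − 0.35) = €144,615.38.
DFL = EBIT ÷ [EBIT − I − D_p/(1−t)] = €1,236,000 ÷ [€1,236,000 − €545,570.00 − €144,615.38] = €1,236,000 ÷ €545,814.62 = 2.2645.

2.26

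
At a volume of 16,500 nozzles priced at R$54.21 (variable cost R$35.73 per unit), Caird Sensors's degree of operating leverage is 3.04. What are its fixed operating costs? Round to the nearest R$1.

Contribution at this volume is 16,500 × R$18.48 = R$304,920.00.
Since DOL = CM ÷ EBIT, EBIT = R$304,920.00 ÷ 3.04 = R$100,302.63.
And FC = contribution − EBIT = R$304,920.00 − R$100,302.63 = R$204,617.

R$204,617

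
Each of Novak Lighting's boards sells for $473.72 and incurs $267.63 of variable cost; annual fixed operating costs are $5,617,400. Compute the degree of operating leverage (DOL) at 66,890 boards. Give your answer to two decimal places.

Contribution at this volume is 66,890 × $206.09 = $13,785,360.10.
EBIT = $13,785,360.10 − $5,617,400 = $8,167,960.10.
Degree of operating leverage = $13,785,360.10 / $8,167,960.10 = 1.6877.

1.69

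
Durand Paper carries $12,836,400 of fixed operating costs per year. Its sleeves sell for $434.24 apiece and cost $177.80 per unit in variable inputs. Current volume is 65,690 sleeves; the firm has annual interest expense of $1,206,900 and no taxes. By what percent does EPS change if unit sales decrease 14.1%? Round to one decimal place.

Contribution at this volume is 65,690 × $256.44 = $16,845,543.60.
Operating income = contribution − fixed costs = $16,845,543.60 − $12,836,400 = $4,009,143.60.
Interest = $1,206,900.00, so EBIT − I = $2,802,243.60.
DCL = total CM / (EBIT − I) = $16,845,543.60 / $2,802,243.60 = 6.0114.
%ΔEPS = DCL × %ΔSales = 6.0114 × -14.1% = -84.8%.

-84.8%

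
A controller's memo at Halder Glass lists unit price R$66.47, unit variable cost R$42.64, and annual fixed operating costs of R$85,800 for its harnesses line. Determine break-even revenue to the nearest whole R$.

CM per unit = R$66.47 − R$42.64 = R$23.83; CM ratio = R$23.83 / R$66.47 = 0.3585.
Break-even revenue = fixed costs × price ÷ CM = R$85,800 × R$66.47 ÷ R$23.83 = R$239,325.

R$239,325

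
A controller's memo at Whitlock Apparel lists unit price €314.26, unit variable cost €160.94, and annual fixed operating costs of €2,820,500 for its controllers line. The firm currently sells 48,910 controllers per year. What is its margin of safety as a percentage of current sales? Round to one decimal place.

Each unit contributes €314.26 − €160.94 = €153.32. Break-even units = €2,820,500 ÷ €153.32 = 18,396.16; break-even revenue = 18,396.16 × €314.26 = €5,781,178.78.
Actual sales revenue = 48,910 × €314.26 = €15,370,456.60.
Margin of safety = (€15,370,456.60 − €5,781,178.78) ÷ €15,370,456.60 = 62.4%.

62.4%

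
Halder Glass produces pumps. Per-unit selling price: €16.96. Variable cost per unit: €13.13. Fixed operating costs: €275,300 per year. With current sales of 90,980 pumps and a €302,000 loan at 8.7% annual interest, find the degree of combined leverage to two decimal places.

7.43

At 90,980 units, contribution = 90,980 × €3.83 = €348,453.40.
Subtracting fixed costs: EBIT = €348,453.40 − €275,300 = €73,153.40. Interest = €26,274.00.
DOL = €348,453.40 ÷ €73,153.40 = 4.7633; DFL = €73,153.40 ÷ €46,879.40 = 1.5605.
Combined leverage = 4.7633 × 1.5605 = 7.4331.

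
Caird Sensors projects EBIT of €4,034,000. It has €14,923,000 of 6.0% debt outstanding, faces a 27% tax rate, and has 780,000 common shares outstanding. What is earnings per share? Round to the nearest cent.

Pre-tax income = €4,034,000 − €895,380.00 = €3,138,620.00.
Net income = €3,138,620.00 × (1 − 0.27) = €2,291,192.60.
EPS = €2,291,192.60 ÷ 780,000 = €2.94.

€2.94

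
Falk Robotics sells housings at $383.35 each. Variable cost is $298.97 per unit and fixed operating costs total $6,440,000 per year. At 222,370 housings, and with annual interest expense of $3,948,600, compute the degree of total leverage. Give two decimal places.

Total contribution margin = 222,370 × $84.38 = $18,763,580.60.
Operating income = contribution − fixed costs = $18,763,580.60 − $6,440,000 = $12,323,580.60. Interest = $3,948,600.00, so EBIT − I = $8,374,980.60.
Degree of total leverage = total CM / (EBIT − interest) = $18,763,580.60 / $8,374,980.60 = 2.2404.

2.24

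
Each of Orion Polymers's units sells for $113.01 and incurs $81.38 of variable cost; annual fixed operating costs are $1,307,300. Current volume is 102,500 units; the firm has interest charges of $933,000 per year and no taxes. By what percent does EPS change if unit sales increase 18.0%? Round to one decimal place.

+58.3%

Total contribution margin = 102,500 × $31.63 = $3,242,075.00.
Operating income = contribution − fixed costs = $3,242,075.00 − $1,307,300 = $1,934,775.00.
Interest = $933,000.00, so EBIT − I = $1,001,775.00.
Degree of combined leverage = contribution ÷ (EBIT − I) = $3,242,075.00 ÷ $1,001,775.00 = 3.2363.
%ΔEPS = DCL × %ΔSales = 3.2363 × +18.0% = +58.3%.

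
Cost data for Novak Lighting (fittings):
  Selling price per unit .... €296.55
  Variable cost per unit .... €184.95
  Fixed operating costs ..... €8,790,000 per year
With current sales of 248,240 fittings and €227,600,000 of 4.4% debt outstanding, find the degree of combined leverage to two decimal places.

3.11

Contribution at this volume is 248,240 × €111.60 = €27,703,584.00.
EBIT = €27,703,584.00 − €8,790,000 = €18,913,584.00. Interest = €10,014,400.00.
DOL = €27,703,584.00 ÷ €18,913,584.00 = 1.4647; DFL = €18,913,584.00 ÷ €8,899,184.00 = 2.1253.
Combined leverage = 1.4647 × 2.1253 = 3.1129.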